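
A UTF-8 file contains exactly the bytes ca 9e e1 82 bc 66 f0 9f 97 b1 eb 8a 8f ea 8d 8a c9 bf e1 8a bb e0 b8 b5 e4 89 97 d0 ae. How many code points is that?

Byte at offset 0: 0xCA = 11001010 → 2-byte char (#1). Advance 2.
Byte at offset 2: 0xE1 = 11100001 → 3-byte char (#2). Advance 3.
Byte at offset 5: 0x66 = 01100110 → 1-byte char (#3). Advance 1.
Byte at offset 6: 0xF0 = 11110000 → 4-byte char (#4). Advance 4.
Byte at offset 10: 0xEB = 11101011 → 3-byte char (#5). Advance 3.
Byte at offset 13: 0xEA = 11101010 → 3-byte char (#6). Advance 3.
Byte at offset 16: 0xC9 = 11001001 → 2-byte char (#7). Advance 2.
Byte at offset 18: 0xE1 = 11100001 → 3-byte char (#8). Advance 3.
Byte at offset 21: 0xE0 = 11100000 → 3-byte char (#9). Advance 3.
Byte at offset 24: 0xE4 = 11100100 → 3-byte char (#10). Advance 3.
Byte at offset 27: 0xD0 = 11010000 → 2-byte char (#11). Advance 2.
Reached end at offset 29 after 11 code points.

11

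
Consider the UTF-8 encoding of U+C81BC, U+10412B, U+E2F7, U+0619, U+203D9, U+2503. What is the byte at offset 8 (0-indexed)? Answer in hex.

0xEE

U+C81BC → 4-byte form F3 88 86 BC at offsets 0–3.
U+10412B → 4-byte form F4 84 84 AB at offsets 4–7.
U+E2F7 → 3-byte form EE 8B B7 at offsets 8–10.
Offset 8 falls in char 3's range; it's byte 1 of EE 8B B7 = 0xEE.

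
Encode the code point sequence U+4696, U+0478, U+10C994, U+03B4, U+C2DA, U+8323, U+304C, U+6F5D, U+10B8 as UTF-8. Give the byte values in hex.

E4 9A 96 D1 B8 F4 8C A6 94 CE B4 EC 8B 9A E8 8C A3 E3 81 8C E6 BD 9D E1 82 B8

U+4696: 3-byte form → E4 9A 96.
U+0478: 2-byte form → D1 B8.
U+10C994: 4-byte form → F4 8C A6 94.
U+03B4: 2-byte form → CE B4.
U+C2DA: 3-byte form → EC 8B 9A.
U+8323: 3-byte form → E8 8C A3.
U+304C: 3-byte form → E3 81 8C.
U+6F5D: 3-byte form → E6 BD 9D.
U+10B8: 3-byte form → E1 82 B8.
Concatenated (26 bytes): E4 9A 96 D1 B8 F4 8C A6 94 CE B4 EC 8B 9A E8 8C A3 E3 81 8C E6 BD 9D E1 82 B8.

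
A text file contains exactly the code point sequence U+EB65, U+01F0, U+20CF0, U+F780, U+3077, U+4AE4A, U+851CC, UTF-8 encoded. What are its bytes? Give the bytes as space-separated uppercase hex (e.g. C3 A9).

U+EB65: 3-byte form → EE AD A5.
U+01F0: 2-byte form → C7 B0.
U+20CF0: 4-byte form → F0 A0 B3 B0.
U+F780: 3-byte form → EF 9E 80.
U+3077: 3-byte form → E3 81 B7.
U+4AE4A: 4-byte form → F1 8A B9 8A.
U+851CC: 4-byte form → F2 85 87 8C.
Concatenated (23 bytes): EE AD A5 C7 B0 F0 A0 B3 B0 EF 9E 80 E3 81 B7 F1 8A B9 8A F2 85 87 8C.

EE AD A5 C7 B0 F0 A0 B3 B0 EF 9E 80 E3 81 B7 F1 8A B9 8A F2 85 87 8C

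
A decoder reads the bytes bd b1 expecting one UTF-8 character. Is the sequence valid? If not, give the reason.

invalid (continuation byte with no leading byte)

Byte 0xBD = 10111101 has the form 10xxxxxx — a continuation byte — but there is no preceding leading byte.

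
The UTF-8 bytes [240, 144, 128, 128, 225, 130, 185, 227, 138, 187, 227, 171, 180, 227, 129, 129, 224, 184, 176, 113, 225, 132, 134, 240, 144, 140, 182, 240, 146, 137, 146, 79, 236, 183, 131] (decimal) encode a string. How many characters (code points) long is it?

12

Byte at offset 0: 0xF0 = 11110000 → 4-byte char (#1). Advance 4.
Byte at offset 4: 0xE1 = 11100001 → 3-byte char (#2). Advance 3.
Byte at offset 7: 0xE3 = 11100011 → 3-byte char (#3). Advance 3.
Byte at offset 10: 0xE3 = 11100011 → 3-byte char (#4). Advance 3.
Byte at offset 13: 0xE3 = 11100011 → 3-byte char (#5). Advance 3.
Byte at offset 16: 0xE0 = 11100000 → 3-byte char (#6). Advance 3.
Byte at offset 19: 0x71 = 01110001 → 1-byte char (#7). Advance 1.
Byte at offset 20: 0xE1 = 11100001 → 3-byte char (#8). Advance 3.
Byte at offset 23: 0xF0 = 11110000 → 4-byte char (#9). Advance 4.
Byte at offset 27: 0xF0 = 11110000 → 4-byte char (#10). Advance 4.
Byte at offset 31: 0x4F = 01001111 → 1-byte char (#11). Advance 1.
Byte at offset 32: 0xEC = 11101100 → 3-byte char (#12). Advance 3.
Reached end at offset 35 after 12 code points.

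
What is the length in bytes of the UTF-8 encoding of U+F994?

U+F994 = 0xF994. UTF-8 uses 1 byte below 0x80, 2 below 0x800, 3 below 0x10000, 4 up to 0x10FFFF. 0xF994 is in U+0800–U+FFFF → 3 bytes.

3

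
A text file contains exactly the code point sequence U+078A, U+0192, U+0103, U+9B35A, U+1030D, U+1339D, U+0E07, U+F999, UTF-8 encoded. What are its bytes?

U+078A: 2-byte form → DE 8A.
U+0192: 2-byte form → C6 92.
U+0103: 2-byte form → C4 83.
U+9B35A: 4-byte form → F2 9B 8D 9A.
U+1030D: 4-byte form → F0 90 8C 8D.
U+1339D: 4-byte form → F0 93 8E 9D.
U+0E07: 3-byte form → E0 B8 87.
U+F999: 3-byte form → EF A6 99.
Concatenated (24 bytes): DE 8A C6 92 C4 83 F2 9B 8D 9A F0 90 8C 8D F0 93 8E 9D E0 B8 87 EF A6 99.

DE 8A C6 92 C4 83 F2 9B 8D 9A F0 90 8C 8D F0 93 8E 9D E0 B8 87 EF A6 99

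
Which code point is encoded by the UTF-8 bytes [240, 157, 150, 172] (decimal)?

U+1D5AC

Leading byte 0xF0 = 11110000 matches 11110xxx → 4-byte sequence.
Byte 1: 0xF0 = 11110000, payload 000 (3 bits).
Byte 2: 0x9D = 10011101 (10xxxxxx ✓), payload 011101.
Byte 3: 0x96 = 10010110 (10xxxxxx ✓), payload 010110.
Byte 4: 0xAC = 10101100 (10xxxxxx ✓), payload 101100.
Concatenate: 000011101010110101100 = 0x1D5AC (21 bits → U+1D5AC).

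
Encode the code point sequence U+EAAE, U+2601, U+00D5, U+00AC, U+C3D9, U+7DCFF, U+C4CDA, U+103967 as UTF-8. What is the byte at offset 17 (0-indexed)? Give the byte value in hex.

0xF3

U+EAAE → 3-byte form EE AA AE at offsets 0–2.
U+2601 → 3-byte form E2 98 81 at offsets 3–5.
U+00D5 → 2-byte form C3 95 at offsets 6–7.
U+00AC → 2-byte form C2 AC at offsets 8–9.
U+C3D9 → 3-byte form EC 8F 99 at offsets 10–12.
U+7DCFF → 4-byte form F1 BD B3 BF at offsets 13–16.
U+C4CDA → 4-byte form F3 84 B3 9A at offsets 17–20.
Offset 17 falls in char 7's range; it's byte 1 of F3 84 B3 9A = 0xF3.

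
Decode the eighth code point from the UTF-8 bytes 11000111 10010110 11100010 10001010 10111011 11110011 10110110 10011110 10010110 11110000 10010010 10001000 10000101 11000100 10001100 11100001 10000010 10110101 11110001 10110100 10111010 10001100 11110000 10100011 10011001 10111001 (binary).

Offset 0: leading byte 0xC7 = 11000111 → 2-byte char #1 = C7 96.
Offset 2: leading byte 0xE2 = 11100010 → 3-byte char #2 = E2 8A BB.
Offset 5: leading byte 0xF3 = 11110011 → 4-byte char #3 = F3 B6 9E 96.
Offset 9: leading byte 0xF0 = 11110000 → 4-byte char #4 = F0 92 88 85.
Offset 13: leading byte 0xC4 = 11000100 → 2-byte char #5 = C4 8C.
Offset 15: leading byte 0xE1 = 11100001 → 3-byte char #6 = E1 82 B5.
Offset 18: leading byte 0xF1 = 11110001 → 4-byte char #7 = F1 B4 BA 8C.
Offset 22: leading byte 0xF0 = 11110000 → 4-byte char #8 = F0 A3 99 B9.
Leading byte 0xF0 = 11110000 matches 11110xxx → 4-byte sequence.
Byte 1: 0xF0 = 11110000, payload 000 (3 bits).
Byte 2: 0xA3 = 10100011 (10xxxxxx ✓), payload 100011.
Byte 3: 0x99 = 10011001 (10xxxxxx ✓), payload 011001.
Byte 4: 0xB9 = 10111001 (10xxxxxx ✓), payload 111001.
Concatenate: 000100011011001111001 = 0x23679 (21 bits → U+23679).

U+23679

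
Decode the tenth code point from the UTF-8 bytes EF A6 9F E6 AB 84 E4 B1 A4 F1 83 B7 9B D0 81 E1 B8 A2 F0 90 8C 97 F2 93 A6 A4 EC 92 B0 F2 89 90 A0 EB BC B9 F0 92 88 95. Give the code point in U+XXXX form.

U+89420

Offset 0: leading byte 0xEF = 11101111 → 3-byte char #1 = EF A6 9F.
Offset 3: leading byte 0xE6 = 11100110 → 3-byte char #2 = E6 AB 84.
Offset 6: leading byte 0xE4 = 11100100 → 3-byte char #3 = E4 B1 A4.
Offset 9: leading byte 0xF1 = 11110001 → 4-byte char #4 = F1 83 B7 9B.
Offset 13: leading byte 0xD0 = 11010000 → 2-byte char #5 = D0 81.
Offset 15: leading byte 0xE1 = 11100001 → 3-byte char #6 = E1 B8 A2.
Offset 18: leading byte 0xF0 = 11110000 → 4-byte char #7 = F0 90 8C 97.
Offset 22: leading byte 0xF2 = 11110010 → 4-byte char #8 = F2 93 A6 A4.
Offset 26: leading byte 0xEC = 11101100 → 3-byte char #9 = EC 92 B0.
Offset 29: leading byte 0xF2 = 11110010 → 4-byte char #10 = F2 89 90 A0.
Leading byte 0xF2 = 11110010 matches 11110xxx → 4-byte sequence.
Byte 1: 0xF2 = 11110010, payload 010 (3 bits).
Byte 2: 0x89 = 10001001 (10xxxxxx ✓), payload 001001.
Byte 3: 0x90 = 10010000 (10xxxxxx ✓), payload 010000.
Byte 4: 0xA0 = 10100000 (10xxxxxx ✓), payload 100000.
Concatenate: 010001001010000100000 = 0x89420 (21 bits → U+89420).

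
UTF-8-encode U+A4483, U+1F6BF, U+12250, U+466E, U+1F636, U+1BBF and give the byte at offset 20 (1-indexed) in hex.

1-indexed offset 20 is 0-indexed offset 19.
U+A4483 → 4-byte form F2 A4 92 83 at offsets 0–3.
U+1F6BF → 4-byte form F0 9F 9A BF at offsets 4–7.
U+12250 → 4-byte form F0 92 89 90 at offsets 8–11.
U+466E → 3-byte form E4 99 AE at offsets 12–14.
U+1F636 → 4-byte form F0 9F 98 B6 at offsets 15–18.
U+1BBF → 3-byte form E1 AE BF at offsets 19–21.
Offset 19 falls in char 6's range; it's byte 1 of E1 AE BF = 0xE1.

0xE1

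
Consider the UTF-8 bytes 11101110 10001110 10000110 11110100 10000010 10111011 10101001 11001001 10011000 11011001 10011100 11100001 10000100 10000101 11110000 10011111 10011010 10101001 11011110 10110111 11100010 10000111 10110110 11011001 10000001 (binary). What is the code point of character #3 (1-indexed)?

U+0258

Offset 0: leading byte 0xEE = 11101110 → 3-byte char #1 = EE 8E 86.
Offset 3: leading byte 0xF4 = 11110100 → 4-byte char #2 = F4 82 BB A9.
Offset 7: leading byte 0xC9 = 11001001 → 2-byte char #3 = C9 98.
Leading byte 0xC9 = 11001001 matches 110xxxxx → 2-byte sequence.
Byte 1: 0xC9 = 11001001, payload 01001 (5 bits).
Byte 2: 0x98 = 10011000 (10xxxxxx ✓), payload 011000.
Concatenate: 01001011000 = 0x258 (11 bits → U+0258).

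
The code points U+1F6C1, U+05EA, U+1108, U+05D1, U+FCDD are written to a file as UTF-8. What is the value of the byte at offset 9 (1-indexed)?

0x88

1-indexed offset 9 is 0-indexed offset 8.
U+1F6C1 → 4-byte form F0 9F 9B 81 at offsets 0–3.
U+05EA → 2-byte form D7 AA at offsets 4–5.
U+1108 → 3-byte form E1 84 88 at offsets 6–8.
Offset 8 falls in char 3's range; it's byte 3 of E1 84 88 = 0x88.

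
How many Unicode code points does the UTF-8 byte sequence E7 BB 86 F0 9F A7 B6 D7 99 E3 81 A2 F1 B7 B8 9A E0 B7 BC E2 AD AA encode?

Byte at offset 0: 0xE7 = 11100111 → 3-byte char (#1). Advance 3.
Byte at offset 3: 0xF0 = 11110000 → 4-byte char (#2). Advance 4.
Byte at offset 7: 0xD7 = 11010111 → 2-byte char (#3). Advance 2.
Byte at offset 9: 0xE3 = 11100011 → 3-byte char (#4). Advance 3.
Byte at offset 12: 0xF1 = 11110001 → 4-byte char (#5). Advance 4.
Byte at offset 16: 0xE0 = 11100000 → 3-byte char (#6). Advance 3.
Byte at offset 19: 0xE2 = 11100010 → 3-byte char (#7). Advance 3.
Reached end at offset 22 after 7 code points.

7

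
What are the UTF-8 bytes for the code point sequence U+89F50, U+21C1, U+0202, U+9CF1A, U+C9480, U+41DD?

F2 89 BD 90 E2 87 81 C8 82 F2 9C BC 9A F3 89 92 80 E4 87 9D

U+89F50: 4-byte form → F2 89 BD 90.
U+21C1: 3-byte form → E2 87 81.
U+0202: 2-byte form → C8 82.
U+9CF1A: 4-byte form → F2 9C BC 9A.
U+C9480: 4-byte form → F3 89 92 80.
U+41DD: 3-byte form → E4 87 9D.
Concatenated (20 bytes): F2 89 BD 90 E2 87 81 C8 82 F2 9C BC 9A F3 89 92 80 E4 87 9D.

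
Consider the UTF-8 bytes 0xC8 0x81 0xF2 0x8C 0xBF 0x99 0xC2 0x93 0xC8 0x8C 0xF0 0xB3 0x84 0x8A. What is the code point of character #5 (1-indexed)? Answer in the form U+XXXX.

Offset 0: leading byte 0xC8 = 11001000 → 2-byte char #1 = C8 81.
Offset 2: leading byte 0xF2 = 11110010 → 4-byte char #2 = F2 8C BF 99.
Offset 6: leading byte 0xC2 = 11000010 → 2-byte char #3 = C2 93.
Offset 8: leading byte 0xC8 = 11001000 → 2-byte char #4 = C8 8C.
Offset 10: leading byte 0xF0 = 11110000 → 4-byte char #5 = F0 B3 84 8A.
Leading byte 0xF0 = 11110000 matches 11110xxx → 4-byte sequence.
Byte 1: 0xF0 = 11110000, payload 000 (3 bits).
Byte 2: 0xB3 = 10110011 (10xxxxxx ✓), payload 110011.
Byte 3: 0x84 = 10000100 (10xxxxxx ✓), payload 000100.
Byte 4: 0x8A = 10001010 (10xxxxxx ✓), payload 001010.
Concatenate: 000110011000100001010 = 0x3310A (21 bits → U+3310A).

U+3310A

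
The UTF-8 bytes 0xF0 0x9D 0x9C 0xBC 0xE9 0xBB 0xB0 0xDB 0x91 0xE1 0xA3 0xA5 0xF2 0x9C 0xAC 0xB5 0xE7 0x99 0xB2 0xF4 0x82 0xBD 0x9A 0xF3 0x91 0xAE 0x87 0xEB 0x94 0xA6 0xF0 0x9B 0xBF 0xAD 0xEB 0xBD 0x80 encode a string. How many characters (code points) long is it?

11

Byte at offset 0: 0xF0 = 11110000 → 4-byte char (#1). Advance 4.
Byte at offset 4: 0xE9 = 11101001 → 3-byte char (#2). Advance 3.
Byte at offset 7: 0xDB = 11011011 → 2-byte char (#3). Advance 2.
Byte at offset 9: 0xE1 = 11100001 → 3-byte char (#4). Advance 3.
Byte at offset 12: 0xF2 = 11110010 → 4-byte char (#5). Advance 4.
Byte at offset 16: 0xE7 = 11100111 → 3-byte char (#6). Advance 3.
Byte at offset 19: 0xF4 = 11110100 → 4-byte char (#7). Advance 4.
Byte at offset 23: 0xF3 = 11110011 → 4-byte char (#8). Advance 4.
Byte at offset 27: 0xEB = 11101011 → 3-byte char (#9). Advance 3.
Byte at offset 30: 0xF0 = 11110000 → 4-byte char (#10). Advance 4.
Byte at offset 34: 0xEB = 11101011 → 3-byte char (#11). Advance 3.
Reached end at offset 37 after 11 code points.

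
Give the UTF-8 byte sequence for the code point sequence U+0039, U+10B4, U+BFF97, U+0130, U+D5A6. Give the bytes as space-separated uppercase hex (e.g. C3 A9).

U+0039: 1-byte form → 39.
U+10B4: 3-byte form → E1 82 B4.
U+BFF97: 4-byte form → F2 BF BE 97.
U+0130: 2-byte form → C4 B0.
U+D5A6: 3-byte form → ED 96 A6.
Concatenated (13 bytes): 39 E1 82 B4 F2 BF BE 97 C4 B0 ED 96 A6.

39 E1 82 B4 F2 BF BE 97 C4 B0 ED 96 A6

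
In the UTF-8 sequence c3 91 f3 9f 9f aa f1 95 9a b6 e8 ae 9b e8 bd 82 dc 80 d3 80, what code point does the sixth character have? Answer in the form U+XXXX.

U+0700

Offset 0: leading byte 0xC3 = 11000011 → 2-byte char #1 = C3 91.
Offset 2: leading byte 0xF3 = 11110011 → 4-byte char #2 = F3 9F 9F AA.
Offset 6: leading byte 0xF1 = 11110001 → 4-byte char #3 = F1 95 9A B6.
Offset 10: leading byte 0xE8 = 11101000 → 3-byte char #4 = E8 AE 9B.
Offset 13: leading byte 0xE8 = 11101000 → 3-byte char #5 = E8 BD 82.
Offset 16: leading byte 0xDC = 11011100 → 2-byte char #6 = DC 80.
Leading byte 0xDC = 11011100 matches 110xxxxx → 2-byte sequence.
Byte 1: 0xDC = 11011100, payload 11100 (5 bits).
Byte 2: 0x80 = 10000000 (10xxxxxx ✓), payload 000000.
Concatenate: 11100000000 = 0x700 (11 bits → U+0700).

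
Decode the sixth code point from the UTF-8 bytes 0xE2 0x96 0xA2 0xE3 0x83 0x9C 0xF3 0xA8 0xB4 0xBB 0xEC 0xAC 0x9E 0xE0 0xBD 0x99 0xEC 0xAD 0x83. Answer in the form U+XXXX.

U+CB43

Offset 0: leading byte 0xE2 = 11100010 → 3-byte char #1 = E2 96 A2.
Offset 3: leading byte 0xE3 = 11100011 → 3-byte char #2 = E3 83 9C.
Offset 6: leading byte 0xF3 = 11110011 → 4-byte char #3 = F3 A8 B4 BB.
Offset 10: leading byte 0xEC = 11101100 → 3-byte char #4 = EC AC 9E.
Offset 13: leading byte 0xE0 = 11100000 → 3-byte char #5 = E0 BD 99.
Offset 16: leading byte 0xEC = 11101100 → 3-byte char #6 = EC AD 83.
Leading byte 0xEC = 11101100 matches 1110xxxx → 3-byte sequence.
Byte 1: 0xEC = 11101100, payload 1100 (4 bits).
Byte 2: 0xAD = 10101101 (10xxxxxx ✓), payload 101101.
Byte 3: 0x83 = 10000011 (10xxxxxx ✓), payload 000011.
Concatenate: 1100101101000011 = 0xCB43 (16 bits → U+CB43).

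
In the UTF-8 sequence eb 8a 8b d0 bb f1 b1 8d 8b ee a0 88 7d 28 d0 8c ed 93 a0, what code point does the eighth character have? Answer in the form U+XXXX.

Offset 0: leading byte 0xEB = 11101011 → 3-byte char #1 = EB 8A 8B.
Offset 3: leading byte 0xD0 = 11010000 → 2-byte char #2 = D0 BB.
Offset 5: leading byte 0xF1 = 11110001 → 4-byte char #3 = F1 B1 8D 8B.
Offset 9: leading byte 0xEE = 11101110 → 3-byte char #4 = EE A0 88.
Offset 12: leading byte 0x7D = 01111101 → 1-byte char #5 = 7D.
Offset 13: leading byte 0x28 = 00101000 → 1-byte char #6 = 28.
Offset 14: leading byte 0xD0 = 11010000 → 2-byte char #7 = D0 8C.
Offset 16: leading byte 0xED = 11101101 → 3-byte char #8 = ED 93 A0.
Leading byte 0xED = 11101101 matches 1110xxxx → 3-byte sequence.
Byte 1: 0xED = 11101101, payload 1101 (4 bits).
Byte 2: 0x93 = 10010011 (10xxxxxx ✓), payload 010011.
Byte 3: 0xA0 = 10100000 (10xxxxxx ✓), payload 100000.
Concatenate: 1101010011100000 = 0xD4E0 (16 bits → U+D4E0).

U+D4E0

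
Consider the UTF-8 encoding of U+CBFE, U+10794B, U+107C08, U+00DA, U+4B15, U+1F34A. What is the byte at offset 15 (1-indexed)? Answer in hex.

0xAC

1-indexed offset 15 is 0-indexed offset 14.
U+CBFE → 3-byte form EC AF BE at offsets 0–2.
U+10794B → 4-byte form F4 87 A5 8B at offsets 3–6.
U+107C08 → 4-byte form F4 87 B0 88 at offsets 7–10.
U+00DA → 2-byte form C3 9A at offsets 11–12.
U+4B15 → 3-byte form E4 AC 95 at offsets 13–15.
Offset 14 falls in char 5's range; it's byte 2 of E4 AC 95 = 0xAC.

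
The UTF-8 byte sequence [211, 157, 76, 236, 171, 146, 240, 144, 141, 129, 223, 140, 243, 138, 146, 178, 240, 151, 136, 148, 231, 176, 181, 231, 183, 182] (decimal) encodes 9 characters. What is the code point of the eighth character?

Offset 0: leading byte 0xD3 = 11010011 → 2-byte char #1 = D3 9D.
Offset 2: leading byte 0x4C = 01001100 → 1-byte char #2 = 4C.
Offset 3: leading byte 0xEC = 11101100 → 3-byte char #3 = EC AB 92.
Offset 6: leading byte 0xF0 = 11110000 → 4-byte char #4 = F0 90 8D 81.
Offset 10: leading byte 0xDF = 11011111 → 2-byte char #5 = DF 8C.
Offset 12: leading byte 0xF3 = 11110011 → 4-byte char #6 = F3 8A 92 B2.
Offset 16: leading byte 0xF0 = 11110000 → 4-byte char #7 = F0 97 88 94.
Offset 20: leading byte 0xE7 = 11100111 → 3-byte char #8 = E7 B0 B5.
Leading byte 0xE7 = 11100111 matches 1110xxxx → 3-byte sequence.
Byte 1: 0xE7 = 11100111, payload 0111 (4 bits).
Byte 2: 0xB0 = 10110000 (10xxxxxx ✓), payload 110000.
Byte 3: 0xB5 = 10110101 (10xxxxxx ✓), payload 110101.
Concatenate: 0111110000110101 = 0x7C35 (16 bits → U+7C35).

U+7C35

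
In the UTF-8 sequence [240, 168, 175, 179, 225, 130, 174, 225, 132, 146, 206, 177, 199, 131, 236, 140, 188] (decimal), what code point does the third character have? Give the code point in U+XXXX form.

U+1112

Offset 0: leading byte 0xF0 = 11110000 → 4-byte char #1 = F0 A8 AF B3.
Offset 4: leading byte 0xE1 = 11100001 → 3-byte char #2 = E1 82 AE.
Offset 7: leading byte 0xE1 = 11100001 → 3-byte char #3 = E1 84 92.
Leading byte 0xE1 = 11100001 matches 1110xxxx → 3-byte sequence.
Byte 1: 0xE1 = 11100001, payload 0001 (4 bits).
Byte 2: 0x84 = 10000100 (10xxxxxx ✓), payload 000100.
Byte 3: 0x92 = 10010010 (10xxxxxx ✓), payload 010010.
Concatenate: 0001000100010010 = 0x1112 (16 bits → U+1112).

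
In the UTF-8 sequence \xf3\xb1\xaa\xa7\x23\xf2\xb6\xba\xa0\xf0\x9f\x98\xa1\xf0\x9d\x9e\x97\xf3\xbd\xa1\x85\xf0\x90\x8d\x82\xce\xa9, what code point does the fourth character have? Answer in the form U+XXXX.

U+1F621

Offset 0: leading byte 0xF3 = 11110011 → 4-byte char #1 = F3 B1 AA A7.
Offset 4: leading byte 0x23 = 00100011 → 1-byte char #2 = 23.
Offset 5: leading byte 0xF2 = 11110010 → 4-byte char #3 = F2 B6 BA A0.
Offset 9: leading byte 0xF0 = 11110000 → 4-byte char #4 = F0 9F 98 A1.
Leading byte 0xF0 = 11110000 matches 11110xxx → 4-byte sequence.
Byte 1: 0xF0 = 11110000, payload 000 (3 bits).
Byte 2: 0x9F = 10011111 (10xxxxxx ✓), payload 011111.
Byte 3: 0x98 = 10011000 (10xxxxxx ✓), payload 011000.
Byte 4: 0xA1 = 10100001 (10xxxxxx ✓), payload 100001.
Concatenate: 000011111011000100001 = 0x1F621 (21 bits → U+1F621).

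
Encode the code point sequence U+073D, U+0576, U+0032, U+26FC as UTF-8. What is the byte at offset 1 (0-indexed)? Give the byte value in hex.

0xBD

U+073D → 2-byte form DC BD at offsets 0–1.
Offset 1 falls in char 1's range; it's byte 2 of DC BD = 0xBD.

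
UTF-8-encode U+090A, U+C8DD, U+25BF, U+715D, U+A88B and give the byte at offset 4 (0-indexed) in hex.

0xA3

U+090A → 3-byte form E0 A4 8A at offsets 0–2.
U+C8DD → 3-byte form EC A3 9D at offsets 3–5.
Offset 4 falls in char 2's range; it's byte 2 of EC A3 9D = 0xA3.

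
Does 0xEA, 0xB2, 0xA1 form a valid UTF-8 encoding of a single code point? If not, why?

Leading byte 0xEA = 11101010 → 3-byte form.
Continuation bytes 0xB2=10110010, 0xA1=10100001 all match 10xxxxxx.
Decoded value 0xACA1 is ≥ 0x800 (shortest form) and not a surrogate.

valid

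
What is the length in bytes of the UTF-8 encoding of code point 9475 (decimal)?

U+2503 = 0x2503. UTF-8 uses 1 byte below 0x80, 2 below 0x800, 3 below 0x10000, 4 up to 0x10FFFF. 0x2503 is in U+0800–U+FFFF → 3 bytes.

3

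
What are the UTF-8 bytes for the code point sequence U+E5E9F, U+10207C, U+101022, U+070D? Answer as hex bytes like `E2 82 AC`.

U+E5E9F: 4-byte form → F3 A5 BA 9F.
U+10207C: 4-byte form → F4 82 81 BC.
U+101022: 4-byte form → F4 81 80 A2.
U+070D: 2-byte form → DC 8D.
Concatenated (14 bytes): F3 A5 BA 9F F4 82 81 BC F4 81 80 A2 DC 8D.

F3 A5 BA 9F F4 82 81 BC F4 81 80 A2 DC 8D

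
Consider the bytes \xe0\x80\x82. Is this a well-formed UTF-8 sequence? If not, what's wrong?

invalid (overlong encoding)

Leading byte 0xE0 = 11100000 → 3-byte form.
Continuation bytes all match 10xxxxxx. Payload decodes to 0x2.
But 0x2 < 0x800, the minimum for a 3-byte sequence — this is an overlong encoding.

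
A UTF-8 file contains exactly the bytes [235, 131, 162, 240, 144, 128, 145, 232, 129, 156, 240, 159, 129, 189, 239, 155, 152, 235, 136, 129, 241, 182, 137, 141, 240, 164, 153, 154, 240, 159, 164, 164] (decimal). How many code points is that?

9

Byte at offset 0: 0xEB = 11101011 → 3-byte char (#1). Advance 3.
Byte at offset 3: 0xF0 = 11110000 → 4-byte char (#2). Advance 4.
Byte at offset 7: 0xE8 = 11101000 → 3-byte char (#3). Advance 3.
Byte at offset 10: 0xF0 = 11110000 → 4-byte char (#4). Advance 4.
Byte at offset 14: 0xEF = 11101111 → 3-byte char (#5). Advance 3.
Byte at offset 17: 0xEB = 11101011 → 3-byte char (#6). Advance 3.
Byte at offset 20: 0xF1 = 11110001 → 4-byte char (#7). Advance 4.
Byte at offset 24: 0xF0 = 11110000 → 4-byte char (#8). Advance 4.
Byte at offset 28: 0xF0 = 11110000 → 4-byte char (#9). Advance 4.
Reached end at offset 32 after 9 code points.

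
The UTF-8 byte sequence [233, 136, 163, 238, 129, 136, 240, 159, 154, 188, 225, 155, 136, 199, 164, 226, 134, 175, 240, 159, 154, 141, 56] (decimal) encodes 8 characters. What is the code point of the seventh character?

Offset 0: leading byte 0xE9 = 11101001 → 3-byte char #1 = E9 88 A3.
Offset 3: leading byte 0xEE = 11101110 → 3-byte char #2 = EE 81 88.
Offset 6: leading byte 0xF0 = 11110000 → 4-byte char #3 = F0 9F 9A BC.
Offset 10: leading byte 0xE1 = 11100001 → 3-byte char #4 = E1 9B 88.
Offset 13: leading byte 0xC7 = 11000111 → 2-byte char #5 = C7 A4.
Offset 15: leading byte 0xE2 = 11100010 → 3-byte char #6 = E2 86 AF.
Offset 18: leading byte 0xF0 = 11110000 → 4-byte char #7 = F0 9F 9A 8D.
Leading byte 0xF0 = 11110000 matches 11110xxx → 4-byte sequence.
Byte 1: 0xF0 = 11110000, payload 000 (3 bits).
Byte 2: 0x9F = 10011111 (10xxxxxx ✓), payload 011111.
Byte 3: 0x9A = 10011010 (10xxxxxx ✓), payload 011010.
Byte 4: 0x8D = 10001101 (10xxxxxx ✓), payload 001101.
Concatenate: 000011111011010001101 = 0x1F68D (21 bits → U+1F68D).

U+1F68D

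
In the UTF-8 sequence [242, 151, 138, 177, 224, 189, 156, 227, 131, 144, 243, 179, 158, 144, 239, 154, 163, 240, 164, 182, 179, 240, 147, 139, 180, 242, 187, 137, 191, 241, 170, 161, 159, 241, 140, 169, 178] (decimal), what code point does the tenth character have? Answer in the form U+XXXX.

Offset 0: leading byte 0xF2 = 11110010 → 4-byte char #1 = F2 97 8A B1.
Offset 4: leading byte 0xE0 = 11100000 → 3-byte char #2 = E0 BD 9C.
Offset 7: leading byte 0xE3 = 11100011 → 3-byte char #3 = E3 83 90.
Offset 10: leading byte 0xF3 = 11110011 → 4-byte char #4 = F3 B3 9E 90.
Offset 14: leading byte 0xEF = 11101111 → 3-byte char #5 = EF 9A A3.
Offset 17: leading byte 0xF0 = 11110000 → 4-byte char #6 = F0 A4 B6 B3.
Offset 21: leading byte 0xF0 = 11110000 → 4-byte char #7 = F0 93 8B B4.
Offset 25: leading byte 0xF2 = 11110010 → 4-byte char #8 = F2 BB 89 BF.
Offset 29: leading byte 0xF1 = 11110001 → 4-byte char #9 = F1 AA A1 9F.
Offset 33: leading byte 0xF1 = 11110001 → 4-byte char #10 = F1 8C A9 B2.
Leading byte 0xF1 = 11110001 matches 11110xxx → 4-byte sequence.
Byte 1: 0xF1 = 11110001, payload 001 (3 bits).
Byte 2: 0x8C = 10001100 (10xxxxxx ✓), payload 001100.
Byte 3: 0xA9 = 10101001 (10xxxxxx ✓), payload 101001.
Byte 4: 0xB2 = 10110010 (10xxxxxx ✓), payload 110010.
Concatenate: 001001100101001110010 = 0x4CA72 (21 bits → U+4CA72).

U+4CA72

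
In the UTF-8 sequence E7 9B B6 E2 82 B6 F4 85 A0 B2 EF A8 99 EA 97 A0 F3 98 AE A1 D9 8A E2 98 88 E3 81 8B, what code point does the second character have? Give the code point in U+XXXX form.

Offset 0: leading byte 0xE7 = 11100111 → 3-byte char #1 = E7 9B B6.
Offset 3: leading byte 0xE2 = 11100010 → 3-byte char #2 = E2 82 B6.
Leading byte 0xE2 = 11100010 matches 1110xxxx → 3-byte sequence.
Byte 1: 0xE2 = 11100010, payload 0010 (4 bits).
Byte 2: 0x82 = 10000010 (10xxxxxx ✓), payload 000010.
Byte 3: 0xB6 = 10110110 (10xxxxxx ✓), payload 110110.
Concatenate: 0010000010110110 = 0x20B6 (16 bits → U+20B6).

U+20B6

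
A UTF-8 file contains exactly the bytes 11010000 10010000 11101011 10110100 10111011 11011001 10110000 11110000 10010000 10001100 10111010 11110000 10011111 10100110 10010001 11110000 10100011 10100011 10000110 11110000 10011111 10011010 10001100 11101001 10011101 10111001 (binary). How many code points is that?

Byte at offset 0: 0xD0 = 11010000 → 2-byte char (#1). Advance 2.
Byte at offset 2: 0xEB = 11101011 → 3-byte char (#2). Advance 3.
Byte at offset 5: 0xD9 = 11011001 → 2-byte char (#3). Advance 2.
Byte at offset 7: 0xF0 = 11110000 → 4-byte char (#4). Advance 4.
Byte at offset 11: 0xF0 = 11110000 → 4-byte char (#5). Advance 4.
Byte at offset 15: 0xF0 = 11110000 → 4-byte char (#6). Advance 4.
Byte at offset 19: 0xF0 = 11110000 → 4-byte char (#7). Advance 4.
Byte at offset 23: 0xE9 = 11101001 → 3-byte char (#8). Advance 3.
Reached end at offset 26 after 8 code points.

8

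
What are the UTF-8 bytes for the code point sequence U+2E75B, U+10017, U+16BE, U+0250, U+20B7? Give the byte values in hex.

F0 AE 9D 9B F0 90 80 97 E1 9A BE C9 90 E2 82 B7

U+2E75B: 4-byte form → F0 AE 9D 9B.
U+10017: 4-byte form → F0 90 80 97.
U+16BE: 3-byte form → E1 9A BE.
U+0250: 2-byte form → C9 90.
U+20B7: 3-byte form → E2 82 B7.
Concatenated (16 bytes): F0 AE 9D 9B F0 90 80 97 E1 9A BE C9 90 E2 82 B7.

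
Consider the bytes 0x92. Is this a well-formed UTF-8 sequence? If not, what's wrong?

Byte 0x92 = 10010010 has the form 10xxxxxx — a continuation byte — but there is no preceding leading byte.

invalid (continuation byte with no leading byte)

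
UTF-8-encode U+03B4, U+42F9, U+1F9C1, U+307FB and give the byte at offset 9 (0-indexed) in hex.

U+03B4 → 2-byte form CE B4 at offsets 0–1.
U+42F9 → 3-byte form E4 8B B9 at offsets 2–4.
U+1F9C1 → 4-byte form F0 9F A7 81 at offsets 5–8.
U+307FB → 4-byte form F0 B0 9F BB at offsets 9–12.
Offset 9 falls in char 4's range; it's byte 1 of F0 B0 9F BB = 0xF0.

0xF0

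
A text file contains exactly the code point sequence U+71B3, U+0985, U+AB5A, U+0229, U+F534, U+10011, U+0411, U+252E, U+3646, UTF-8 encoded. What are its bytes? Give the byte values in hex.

U+71B3: 3-byte form → E7 86 B3.
U+0985: 3-byte form → E0 A6 85.
U+AB5A: 3-byte form → EA AD 9A.
U+0229: 2-byte form → C8 A9.
U+F534: 3-byte form → EF 94 B4.
U+10011: 4-byte form → F0 90 80 91.
U+0411: 2-byte form → D0 91.
U+252E: 3-byte form → E2 94 AE.
U+3646: 3-byte form → E3 99 86.
Concatenated (26 bytes): E7 86 B3 E0 A6 85 EA AD 9A C8 A9 EF 94 B4 F0 90 80 91 D0 91 E2 94 AE E3 99 86.

E7 86 B3 E0 A6 85 EA AD 9A C8 A9 EF 94 B4 F0 90 80 91 D0 91 E2 94 AE E3 99 86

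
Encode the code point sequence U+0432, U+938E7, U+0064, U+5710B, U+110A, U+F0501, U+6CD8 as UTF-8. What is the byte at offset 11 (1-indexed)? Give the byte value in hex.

1-indexed offset 11 is 0-indexed offset 10.
U+0432 → 2-byte form D0 B2 at offsets 0–1.
U+938E7 → 4-byte form F2 93 A3 A7 at offsets 2–5.
U+0064 → 1-byte form 64 at offsets 6–6.
U+5710B → 4-byte form F1 97 84 8B at offsets 7–10.
Offset 10 falls in char 4's range; it's byte 4 of F1 97 84 8B = 0x8B.

0x8B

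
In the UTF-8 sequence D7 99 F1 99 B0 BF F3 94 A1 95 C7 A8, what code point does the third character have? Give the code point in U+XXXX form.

U+D4855

Offset 0: leading byte 0xD7 = 11010111 → 2-byte char #1 = D7 99.
Offset 2: leading byte 0xF1 = 11110001 → 4-byte char #2 = F1 99 B0 BF.
Offset 6: leading byte 0xF3 = 11110011 → 4-byte char #3 = F3 94 A1 95.
Leading byte 0xF3 = 11110011 matches 11110xxx → 4-byte sequence.
Byte 1: 0xF3 = 11110011, payload 011 (3 bits).
Byte 2: 0x94 = 10010100 (10xxxxxx ✓), payload 010100.
Byte 3: 0xA1 = 10100001 (10xxxxxx ✓), payload 100001.
Byte 4: 0x95 = 10010101 (10xxxxxx ✓), payload 010101.
Concatenate: 011010100100001010101 = 0xD4855 (21 bits → U+D4855).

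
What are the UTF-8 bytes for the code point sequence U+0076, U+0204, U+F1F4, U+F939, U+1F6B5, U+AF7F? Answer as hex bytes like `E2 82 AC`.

U+0076: 1-byte form → 76.
U+0204: 2-byte form → C8 84.
U+F1F4: 3-byte form → EF 87 B4.
U+F939: 3-byte form → EF A4 B9.
U+1F6B5: 4-byte form → F0 9F 9A B5.
U+AF7F: 3-byte form → EA BD BF.
Concatenated (16 bytes): 76 C8 84 EF 87 B4 EF A4 B9 F0 9F 9A B5 EA BD BF.

76 C8 84 EF 87 B4 EF A4 B9 F0 9F 9A B5 EA BD BF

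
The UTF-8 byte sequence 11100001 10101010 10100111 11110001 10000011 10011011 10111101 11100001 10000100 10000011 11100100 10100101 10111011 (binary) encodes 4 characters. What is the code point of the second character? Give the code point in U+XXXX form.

U+436FD

Offset 0: leading byte 0xE1 = 11100001 → 3-byte char #1 = E1 AA A7.
Offset 3: leading byte 0xF1 = 11110001 → 4-byte char #2 = F1 83 9B BD.
Leading byte 0xF1 = 11110001 matches 11110xxx → 4-byte sequence.
Byte 1: 0xF1 = 11110001, payload 001 (3 bits).
Byte 2: 0x83 = 10000011 (10xxxxxx ✓), payload 000011.
Byte 3: 0x9B = 10011011 (10xxxxxx ✓), payload 011011.
Byte 4: 0xBD = 10111101 (10xxxxxx ✓), payload 111101.
Concatenate: 001000011011011111101 = 0x436FD (21 bits → U+436FD).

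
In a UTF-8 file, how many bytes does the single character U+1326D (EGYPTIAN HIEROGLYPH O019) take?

U+1326D = 0x1326D. UTF-8 uses 1 byte below 0x80, 2 below 0x800, 3 below 0x10000, 4 up to 0x10FFFF. 0x1326D is in U+10000–U+10FFFF → 4 bytes.

4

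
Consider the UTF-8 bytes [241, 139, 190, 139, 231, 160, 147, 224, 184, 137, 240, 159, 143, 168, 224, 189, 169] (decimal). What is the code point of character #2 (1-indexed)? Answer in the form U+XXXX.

Offset 0: leading byte 0xF1 = 11110001 → 4-byte char #1 = F1 8B BE 8B.
Offset 4: leading byte 0xE7 = 11100111 → 3-byte char #2 = E7 A0 93.
Leading byte 0xE7 = 11100111 matches 1110xxxx → 3-byte sequence.
Byte 1: 0xE7 = 11100111, payload 0111 (4 bits).
Byte 2: 0xA0 = 10100000 (10xxxxxx ✓), payload 100000.
Byte 3: 0x93 = 10010011 (10xxxxxx ✓), payload 010011.
Concatenate: 0111100000010011 = 0x7813 (16 bits → U+7813).

U+7813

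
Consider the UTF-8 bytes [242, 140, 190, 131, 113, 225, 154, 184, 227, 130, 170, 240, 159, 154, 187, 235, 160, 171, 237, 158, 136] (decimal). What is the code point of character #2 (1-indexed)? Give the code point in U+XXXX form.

U+0071

Offset 0: leading byte 0xF2 = 11110010 → 4-byte char #1 = F2 8C BE 83.
Offset 4: leading byte 0x71 = 01110001 → 1-byte char #2 = 71.
Leading byte 0x71 = 01110001 matches 0xxxxxxx → 1-byte sequence.
Byte 1: 0x71 = 01110001, payload 1110001 (7 bits).
Concatenate: 1110001 = 0x71 (7 bits → U+0071).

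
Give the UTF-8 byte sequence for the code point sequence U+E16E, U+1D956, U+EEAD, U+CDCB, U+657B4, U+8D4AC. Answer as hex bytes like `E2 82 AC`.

EE 85 AE F0 9D A5 96 EE BA AD EC B7 8B F1 A5 9E B4 F2 8D 92 AC

U+E16E: 3-byte form → EE 85 AE.
U+1D956: 4-byte form → F0 9D A5 96.
U+EEAD: 3-byte form → EE BA AD.
U+CDCB: 3-byte form → EC B7 8B.
U+657B4: 4-byte form → F1 A5 9E B4.
U+8D4AC: 4-byte form → F2 8D 92 AC.
Concatenated (21 bytes): EE 85 AE F0 9D A5 96 EE BA AD EC B7 8B F1 A5 9E B4 F2 8D 92 AC.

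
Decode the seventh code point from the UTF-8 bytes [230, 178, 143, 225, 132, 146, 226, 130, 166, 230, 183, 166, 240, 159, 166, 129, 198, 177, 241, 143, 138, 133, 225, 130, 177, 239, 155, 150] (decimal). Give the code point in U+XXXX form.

Offset 0: leading byte 0xE6 = 11100110 → 3-byte char #1 = E6 B2 8F.
Offset 3: leading byte 0xE1 = 11100001 → 3-byte char #2 = E1 84 92.
Offset 6: leading byte 0xE2 = 11100010 → 3-byte char #3 = E2 82 A6.
Offset 9: leading byte 0xE6 = 11100110 → 3-byte char #4 = E6 B7 A6.
Offset 12: leading byte 0xF0 = 11110000 → 4-byte char #5 = F0 9F A6 81.
Offset 16: leading byte 0xC6 = 11000110 → 2-byte char #6 = C6 B1.
Offset 18: leading byte 0xF1 = 11110001 → 4-byte char #7 = F1 8F 8A 85.
Leading byte 0xF1 = 11110001 matches 11110xxx → 4-byte sequence.
Byte 1: 0xF1 = 11110001, payload 001 (3 bits).
Byte 2: 0x8F = 10001111 (10xxxxxx ✓), payload 001111.
Byte 3: 0x8A = 10001010 (10xxxxxx ✓), payload 001010.
Byte 4: 0x85 = 10000101 (10xxxxxx ✓), payload 000101.
Concatenate: 001001111001010000101 = 0x4F285 (21 bits → U+4F285).

U+4F285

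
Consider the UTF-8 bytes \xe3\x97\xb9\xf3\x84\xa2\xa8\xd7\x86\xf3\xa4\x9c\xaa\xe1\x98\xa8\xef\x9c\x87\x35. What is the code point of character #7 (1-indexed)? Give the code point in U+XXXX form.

U+0035

Offset 0: leading byte 0xE3 = 11100011 → 3-byte char #1 = E3 97 B9.
Offset 3: leading byte 0xF3 = 11110011 → 4-byte char #2 = F3 84 A2 A8.
Offset 7: leading byte 0xD7 = 11010111 → 2-byte char #3 = D7 86.
Offset 9: leading byte 0xF3 = 11110011 → 4-byte char #4 = F3 A4 9C AA.
Offset 13: leading byte 0xE1 = 11100001 → 3-byte char #5 = E1 98 A8.
Offset 16: leading byte 0xEF = 11101111 → 3-byte char #6 = EF 9C 87.
Offset 19: leading byte 0x35 = 00110101 → 1-byte char #7 = 35.
Leading byte 0x35 = 00110101 matches 0xxxxxxx → 1-byte sequence.
Byte 1: 0x35 = 00110101, payload 0110101 (7 bits).
Concatenate: 0110101 = 0x35 (7 bits → U+0035).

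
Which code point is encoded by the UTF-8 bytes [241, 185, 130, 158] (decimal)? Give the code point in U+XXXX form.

Leading byte 0xF1 = 11110001 matches 11110xxx → 4-byte sequence.
Byte 1: 0xF1 = 11110001, payload 001 (3 bits).
Byte 2: 0xB9 = 10111001 (10xxxxxx ✓), payload 111001.
Byte 3: 0x82 = 10000010 (10xxxxxx ✓), payload 000010.
Byte 4: 0x9E = 10011110 (10xxxxxx ✓), payload 011110.
Concatenate: 001111001000010011110 = 0x7909E (21 bits → U+7909E).

U+7909E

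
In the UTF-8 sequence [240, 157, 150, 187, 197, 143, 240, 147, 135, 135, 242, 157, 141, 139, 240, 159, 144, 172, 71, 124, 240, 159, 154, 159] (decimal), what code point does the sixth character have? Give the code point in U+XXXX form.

Offset 0: leading byte 0xF0 = 11110000 → 4-byte char #1 = F0 9D 96 BB.
Offset 4: leading byte 0xC5 = 11000101 → 2-byte char #2 = C5 8F.
Offset 6: leading byte 0xF0 = 11110000 → 4-byte char #3 = F0 93 87 87.
Offset 10: leading byte 0xF2 = 11110010 → 4-byte char #4 = F2 9D 8D 8B.
Offset 14: leading byte 0xF0 = 11110000 → 4-byte char #5 = F0 9F 90 AC.
Offset 18: leading byte 0x47 = 01000111 → 1-byte char #6 = 47.
Leading byte 0x47 = 01000111 matches 0xxxxxxx → 1-byte sequence.
Byte 1: 0x47 = 01000111, payload 1000111 (7 bits).
Concatenate: 1000111 = 0x47 (7 bits → U+0047).

U+0047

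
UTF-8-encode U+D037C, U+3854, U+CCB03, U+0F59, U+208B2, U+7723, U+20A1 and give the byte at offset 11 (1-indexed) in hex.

0x83

1-indexed offset 11 is 0-indexed offset 10.
U+D037C → 4-byte form F3 90 8D BC at offsets 0–3.
U+3854 → 3-byte form E3 A1 94 at offsets 4–6.
U+CCB03 → 4-byte form F3 8C AC 83 at offsets 7–10.
Offset 10 falls in char 3's range; it's byte 4 of F3 8C AC 83 = 0x83.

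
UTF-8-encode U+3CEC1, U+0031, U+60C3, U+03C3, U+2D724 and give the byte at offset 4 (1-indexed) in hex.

1-indexed offset 4 is 0-indexed offset 3.
U+3CEC1 → 4-byte form F0 BC BB 81 at offsets 0–3.
Offset 3 falls in char 1's range; it's byte 4 of F0 BC BB 81 = 0x81.

0x81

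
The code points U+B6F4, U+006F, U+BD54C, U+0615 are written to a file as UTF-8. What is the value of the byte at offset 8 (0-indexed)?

U+B6F4 → 3-byte form EB 9B B4 at offsets 0–2.
U+006F → 1-byte form 6F at offsets 3–3.
U+BD54C → 4-byte form F2 BD 95 8C at offsets 4–7.
U+0615 → 2-byte form D8 95 at offsets 8–9.
Offset 8 falls in char 4's range; it's byte 1 of D8 95 = 0xD8.

0xD8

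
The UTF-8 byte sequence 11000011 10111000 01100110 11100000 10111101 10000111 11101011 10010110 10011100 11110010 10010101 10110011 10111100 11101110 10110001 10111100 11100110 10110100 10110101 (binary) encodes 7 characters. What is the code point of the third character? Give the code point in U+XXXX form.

U+0F47

Offset 0: leading byte 0xC3 = 11000011 → 2-byte char #1 = C3 B8.
Offset 2: leading byte 0x66 = 01100110 → 1-byte char #2 = 66.
Offset 3: leading byte 0xE0 = 11100000 → 3-byte char #3 = E0 BD 87.
Leading byte 0xE0 = 11100000 matches 1110xxxx → 3-byte sequence.
Byte 1: 0xE0 = 11100000, payload 0000 (4 bits).
Byte 2: 0xBD = 10111101 (10xxxxxx ✓), payload 111101.
Byte 3: 0x87 = 10000111 (10xxxxxx ✓), payload 000111.
Concatenate: 0000111101000111 = 0xF47 (16 bits → U+0F47).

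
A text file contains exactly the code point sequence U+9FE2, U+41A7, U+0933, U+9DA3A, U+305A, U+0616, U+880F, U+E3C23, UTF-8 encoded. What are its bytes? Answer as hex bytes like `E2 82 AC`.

U+9FE2: 3-byte form → E9 BF A2.
U+41A7: 3-byte form → E4 86 A7.
U+0933: 3-byte form → E0 A4 B3.
U+9DA3A: 4-byte form → F2 9D A8 BA.
U+305A: 3-byte form → E3 81 9A.
U+0616: 2-byte form → D8 96.
U+880F: 3-byte form → E8 A0 8F.
U+E3C23: 4-byte form → F3 A3 B0 A3.
Concatenated (25 bytes): E9 BF A2 E4 86 A7 E0 A4 B3 F2 9D A8 BA E3 81 9A D8 96 E8 A0 8F F3 A3 B0 A3.

E9 BF A2 E4 86 A7 E0 A4 B3 F2 9D A8 BA E3 81 9A D8 96 E8 A0 8F F3 A3 B0 A3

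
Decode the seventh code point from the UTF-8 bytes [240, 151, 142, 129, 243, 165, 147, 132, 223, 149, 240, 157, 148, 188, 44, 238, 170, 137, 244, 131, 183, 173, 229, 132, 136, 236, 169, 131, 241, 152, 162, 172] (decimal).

Offset 0: leading byte 0xF0 = 11110000 → 4-byte char #1 = F0 97 8E 81.
Offset 4: leading byte 0xF3 = 11110011 → 4-byte char #2 = F3 A5 93 84.
Offset 8: leading byte 0xDF = 11011111 → 2-byte char #3 = DF 95.
Offset 10: leading byte 0xF0 = 11110000 → 4-byte char #4 = F0 9D 94 BC.
Offset 14: leading byte 0x2C = 00101100 → 1-byte char #5 = 2C.
Offset 15: leading byte 0xEE = 11101110 → 3-byte char #6 = EE AA 89.
Offset 18: leading byte 0xF4 = 11110100 → 4-byte char #7 = F4 83 B7 AD.
Leading byte 0xF4 = 11110100 matches 11110xxx → 4-byte sequence.
Byte 1: 0xF4 = 11110100, payload 100 (3 bits).
Byte 2: 0x83 = 10000011 (10xxxxxx ✓), payload 000011.
Byte 3: 0xB7 = 10110111 (10xxxxxx ✓), payload 110111.
Byte 4: 0xAD = 10101101 (10xxxxxx ✓), payload 101101.
Concatenate: 100000011110111101101 = 0x103DED (21 bits → U+103DED).

U+103DED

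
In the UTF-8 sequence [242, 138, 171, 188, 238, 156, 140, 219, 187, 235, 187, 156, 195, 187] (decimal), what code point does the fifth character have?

Offset 0: leading byte 0xF2 = 11110010 → 4-byte char #1 = F2 8A AB BC.
Offset 4: leading byte 0xEE = 11101110 → 3-byte char #2 = EE 9C 8C.
Offset 7: leading byte 0xDB = 11011011 → 2-byte char #3 = DB BB.
Offset 9: leading byte 0xEB = 11101011 → 3-byte char #4 = EB BB 9C.
Offset 12: leading byte 0xC3 = 11000011 → 2-byte char #5 = C3 BB.
Leading byte 0xC3 = 11000011 matches 110xxxxx → 2-byte sequence.
Byte 1: 0xC3 = 11000011, payload 00011 (5 bits).
Byte 2: 0xBB = 10111011 (10xxxxxx ✓), payload 111011.
Concatenate: 00011111011 = 0xFB (11 bits → U+00FB).

U+00FB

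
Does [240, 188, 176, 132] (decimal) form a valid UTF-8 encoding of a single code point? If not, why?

Leading byte 0xF0 = 11110000 → 4-byte form.
Continuation bytes 0xBC=10111100, 0xB0=10110000, 0x84=10000100 all match 10xxxxxx.
Decoded value 0x3CC04 is ≥ 0x10000 (shortest form) and not a surrogate.

valid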